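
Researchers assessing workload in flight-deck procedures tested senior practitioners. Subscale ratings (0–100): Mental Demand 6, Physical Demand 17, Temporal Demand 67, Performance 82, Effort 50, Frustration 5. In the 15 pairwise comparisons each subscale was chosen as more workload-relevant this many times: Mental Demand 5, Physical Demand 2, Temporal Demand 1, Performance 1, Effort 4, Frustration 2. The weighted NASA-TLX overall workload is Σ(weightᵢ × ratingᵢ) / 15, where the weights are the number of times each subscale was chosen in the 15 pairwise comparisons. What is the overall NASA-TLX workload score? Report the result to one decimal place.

The tallies are the weights (they sum to 15).
Weighted sum = 5·6 + 2·17 + 1·67 + 1·82 + 4·50 + 2·5
            = 30 + 34 + 67 + 82 + 200 + 10 = 423.
Overall workload = 423 / 15 = 28.2000 ≈ 28.2.

28.2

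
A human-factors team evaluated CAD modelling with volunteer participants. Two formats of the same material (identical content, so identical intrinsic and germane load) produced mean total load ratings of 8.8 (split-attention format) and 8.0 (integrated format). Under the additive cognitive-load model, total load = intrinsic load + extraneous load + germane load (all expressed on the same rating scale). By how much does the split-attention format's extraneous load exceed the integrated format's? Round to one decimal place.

Intrinsic and germane load are equal across formats, so the difference in total load equals the difference in extraneous load.
Extraneous-load difference = 8.8 − 8.0 = 0.8.

0.8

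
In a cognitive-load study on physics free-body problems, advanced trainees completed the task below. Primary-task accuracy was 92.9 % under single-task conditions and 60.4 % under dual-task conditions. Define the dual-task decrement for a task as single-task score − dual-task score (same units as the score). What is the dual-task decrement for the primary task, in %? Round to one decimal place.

32.5

Decrement = 92.9 − 60.4 = 32.5000 % ≈ 32.5 %.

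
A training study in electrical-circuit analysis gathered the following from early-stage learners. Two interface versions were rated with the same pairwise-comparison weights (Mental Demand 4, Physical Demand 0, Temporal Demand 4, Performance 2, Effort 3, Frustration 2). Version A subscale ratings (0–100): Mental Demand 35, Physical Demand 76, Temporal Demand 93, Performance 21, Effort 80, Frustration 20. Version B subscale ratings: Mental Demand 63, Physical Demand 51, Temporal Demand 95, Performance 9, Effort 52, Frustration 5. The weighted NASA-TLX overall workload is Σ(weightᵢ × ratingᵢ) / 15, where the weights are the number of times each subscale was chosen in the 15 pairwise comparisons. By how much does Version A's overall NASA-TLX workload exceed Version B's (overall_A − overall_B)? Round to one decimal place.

Version A weighted sum = 4·35 + 0·76 + 4·93 + 2·21 + 3·80 + 2·20 = 140 + 0 + 372 + 42 + 240 + 40 = 834; overall_A = 834/15 = 55.6000.
Version B weighted sum = 4·63 + 0·51 + 4·95 + 2·9 + 3·52 + 2·5 = 252 + 0 + 380 + 18 + 156 + 10 = 816; overall_B = 816/15 = 54.4000.
Difference = 55.6000 − 54.4000 = 1.2000 ≈ 1.2.

1.2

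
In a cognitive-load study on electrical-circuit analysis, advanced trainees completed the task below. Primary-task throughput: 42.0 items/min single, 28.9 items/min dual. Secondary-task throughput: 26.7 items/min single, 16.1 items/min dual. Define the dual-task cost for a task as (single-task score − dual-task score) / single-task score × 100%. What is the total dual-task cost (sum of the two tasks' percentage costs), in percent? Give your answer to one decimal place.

Primary cost = (42.0 − 28.9) / 42.0 × 100% = 31.1905%.
Secondary cost = (26.7 − 16.1) / 26.7 × 100% = 39.7004%.
Total = 31.1905% + 39.7004% = 70.8909% ≈ 70.9%.

70.9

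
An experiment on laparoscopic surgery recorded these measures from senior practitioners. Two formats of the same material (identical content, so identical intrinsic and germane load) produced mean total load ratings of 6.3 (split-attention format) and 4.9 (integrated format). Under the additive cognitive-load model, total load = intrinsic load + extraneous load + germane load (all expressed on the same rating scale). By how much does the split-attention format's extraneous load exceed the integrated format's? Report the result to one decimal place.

1.4

Intrinsic and germane load are equal across formats, so the difference in total load equals the difference in extraneous load.
Extraneous-load difference = 6.3 − 4.9 = 1.4.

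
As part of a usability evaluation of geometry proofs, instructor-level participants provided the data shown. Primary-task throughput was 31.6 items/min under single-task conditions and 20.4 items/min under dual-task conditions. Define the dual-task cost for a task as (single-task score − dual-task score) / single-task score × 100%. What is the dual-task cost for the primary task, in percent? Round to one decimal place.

Cost = (31.6 − 20.4) / 31.6 × 100%
     = 11.2000 / 31.6 × 100% = 35.4430%.
≈ 35.4%.

35.4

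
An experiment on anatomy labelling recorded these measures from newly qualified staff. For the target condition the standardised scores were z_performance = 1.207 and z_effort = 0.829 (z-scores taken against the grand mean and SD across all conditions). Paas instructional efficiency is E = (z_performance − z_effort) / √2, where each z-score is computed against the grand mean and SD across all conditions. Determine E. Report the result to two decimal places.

0.27

z_P − z_E = 1.207 − 0.829 = 0.3780.
E = 0.3780 / √2 = 0.3780 / 1.41421 = 0.2673 ≈ 0.27.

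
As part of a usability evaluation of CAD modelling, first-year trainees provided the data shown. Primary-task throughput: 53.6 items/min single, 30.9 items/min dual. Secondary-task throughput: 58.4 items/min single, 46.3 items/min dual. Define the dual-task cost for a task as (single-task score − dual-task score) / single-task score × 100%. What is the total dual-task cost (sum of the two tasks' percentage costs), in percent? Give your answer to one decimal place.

63.1

Primary cost = (53.6 − 30.9) / 53.6 × 100% = 42.3507%.
Secondary cost = (58.4 − 46.3) / 58.4 × 100% = 20.7192%.
Total = 42.3507% + 20.7192% = 63.0699% ≈ 63.1%.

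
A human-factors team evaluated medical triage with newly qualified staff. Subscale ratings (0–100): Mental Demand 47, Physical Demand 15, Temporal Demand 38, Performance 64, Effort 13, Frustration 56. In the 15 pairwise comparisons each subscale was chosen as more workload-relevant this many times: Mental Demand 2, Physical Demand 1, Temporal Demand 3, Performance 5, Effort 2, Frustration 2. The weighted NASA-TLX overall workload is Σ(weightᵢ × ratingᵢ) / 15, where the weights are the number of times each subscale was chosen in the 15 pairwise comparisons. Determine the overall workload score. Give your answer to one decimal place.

45.4

The tallies are the weights (they sum to 15).
Weighted sum = 2·47 + 1·15 + 3·38 + 5·64 + 2·13 + 2·56
            = 94 + 15 + 114 + 320 + 26 + 112 = 681.
Overall workload = 681 / 15 = 45.4000 ≈ 45.4.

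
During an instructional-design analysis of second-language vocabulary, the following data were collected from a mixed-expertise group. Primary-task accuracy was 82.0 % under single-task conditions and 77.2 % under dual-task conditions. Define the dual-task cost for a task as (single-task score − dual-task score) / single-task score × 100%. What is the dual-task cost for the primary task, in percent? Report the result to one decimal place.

5.9

Cost = (82.0 − 77.2) / 82.0 × 100%
     = 4.8000 / 82.0 × 100% = 5.8537%.
≈ 5.9%.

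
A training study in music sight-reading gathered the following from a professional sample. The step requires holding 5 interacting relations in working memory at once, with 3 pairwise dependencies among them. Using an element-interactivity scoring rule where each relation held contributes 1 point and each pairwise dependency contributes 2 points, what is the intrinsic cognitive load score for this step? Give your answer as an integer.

Element contribution: 5 × 1 = 5.
Interaction contribution: 3 × 2 = 6.
Intrinsic load = 5 + 6 = 11.

11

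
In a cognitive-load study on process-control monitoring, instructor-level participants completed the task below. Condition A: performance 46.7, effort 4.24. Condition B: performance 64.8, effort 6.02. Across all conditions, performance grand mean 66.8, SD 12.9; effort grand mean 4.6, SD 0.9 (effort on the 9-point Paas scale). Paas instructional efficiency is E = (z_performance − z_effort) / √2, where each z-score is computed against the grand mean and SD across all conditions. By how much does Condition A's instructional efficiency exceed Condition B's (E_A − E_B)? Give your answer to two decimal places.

Condition A: z_P = (46.7 − 66.8)/12.9 = -1.5581; z_E = (4.24 − 4.6)/0.9 = -0.4000; E_A = (-1.5581 − (-0.4000))/√2 = -0.8189.
Condition B: z_P = (64.8 − 66.8)/12.9 = -0.1550; z_E = (6.02 − 4.6)/0.9 = 1.5778; E_B = (-0.1550 − 1.5778)/√2 = -1.2253.
E_A − E_B = -0.8189 − (-1.2253) = 0.4064 ≈ 0.41.

0.41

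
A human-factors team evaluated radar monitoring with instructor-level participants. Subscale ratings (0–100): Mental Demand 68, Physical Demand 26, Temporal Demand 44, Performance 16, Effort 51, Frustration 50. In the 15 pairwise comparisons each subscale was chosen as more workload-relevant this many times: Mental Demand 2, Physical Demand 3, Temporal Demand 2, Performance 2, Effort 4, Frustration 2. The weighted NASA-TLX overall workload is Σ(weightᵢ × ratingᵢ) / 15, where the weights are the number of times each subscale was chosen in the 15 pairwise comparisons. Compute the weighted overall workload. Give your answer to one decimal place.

The tallies are the weights (they sum to 15).
Weighted sum = 2·68 + 3·26 + 2·44 + 2·16 + 4·51 + 2·50
            = 136 + 78 + 88 + 32 + 204 + 100 = 638.
Overall workload = 638 / 15 = 42.5333 ≈ 42.5.

42.5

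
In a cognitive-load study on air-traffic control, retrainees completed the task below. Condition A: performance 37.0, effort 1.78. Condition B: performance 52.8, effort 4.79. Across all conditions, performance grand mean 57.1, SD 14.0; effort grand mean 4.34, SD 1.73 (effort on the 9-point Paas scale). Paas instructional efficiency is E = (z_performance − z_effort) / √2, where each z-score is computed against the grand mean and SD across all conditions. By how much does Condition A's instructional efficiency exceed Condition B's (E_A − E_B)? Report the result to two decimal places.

0.43

Condition A: z_P = (37.0 − 57.1)/14.0 = -1.4357; z_E = (1.78 − 4.34)/1.73 = -1.4798; E_A = (-1.4357 − (-1.4798))/√2 = 0.0312.
Condition B: z_P = (52.8 − 57.1)/14.0 = -0.3071; z_E = (4.79 − 4.34)/1.73 = 0.2601; E_B = (-0.3071 − 0.2601)/√2 = -0.4011.
E_A − E_B = 0.0312 − (-0.4011) = 0.4323 ≈ 0.43.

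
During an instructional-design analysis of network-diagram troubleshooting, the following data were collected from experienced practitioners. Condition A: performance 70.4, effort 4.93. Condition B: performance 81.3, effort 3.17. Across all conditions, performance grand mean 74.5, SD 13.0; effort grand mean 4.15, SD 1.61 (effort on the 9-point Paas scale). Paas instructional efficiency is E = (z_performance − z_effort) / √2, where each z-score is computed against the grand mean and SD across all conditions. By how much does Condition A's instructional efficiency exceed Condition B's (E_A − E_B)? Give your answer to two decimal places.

-1.37

Condition A: z_P = (70.4 − 74.5)/13.0 = -0.3154; z_E = (4.93 − 4.15)/1.61 = 0.4845; E_A = (-0.3154 − 0.4845)/√2 = -0.5656.
Condition B: z_P = (81.3 − 74.5)/13.0 = 0.5231; z_E = (3.17 − 4.15)/1.61 = -0.6087; E_B = (0.5231 − (-0.6087))/√2 = 0.8003.
E_A − E_B = -0.5656 − 0.8003 = -1.3659 ≈ -1.37.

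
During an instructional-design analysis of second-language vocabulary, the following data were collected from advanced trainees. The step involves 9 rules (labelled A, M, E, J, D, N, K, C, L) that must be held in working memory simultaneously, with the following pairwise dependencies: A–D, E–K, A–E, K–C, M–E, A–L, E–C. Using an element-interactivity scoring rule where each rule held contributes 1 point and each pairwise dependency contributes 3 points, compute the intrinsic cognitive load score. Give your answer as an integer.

Count of rules held simultaneously: 9.
Count of pairwise dependencies listed: 7.
Element contribution: 9 × 1 = 9.
Interaction contribution: 7 × 3 = 21.
Intrinsic load = 9 + 21 = 30.

30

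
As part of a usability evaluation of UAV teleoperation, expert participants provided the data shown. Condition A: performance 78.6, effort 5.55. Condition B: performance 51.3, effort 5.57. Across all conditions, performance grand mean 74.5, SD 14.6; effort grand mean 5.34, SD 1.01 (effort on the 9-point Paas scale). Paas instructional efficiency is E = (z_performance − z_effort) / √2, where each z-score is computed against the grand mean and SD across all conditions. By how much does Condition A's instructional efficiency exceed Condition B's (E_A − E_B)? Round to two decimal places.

1.34

Condition A: z_P = (78.6 − 74.5)/14.6 = 0.2808; z_E = (5.55 − 5.34)/1.01 = 0.2079; E_A = (0.2808 − 0.2079)/√2 = 0.0515.
Condition B: z_P = (51.3 − 74.5)/14.6 = -1.5890; z_E = (5.57 − 5.34)/1.01 = 0.2277; E_B = (-1.5890 − 0.2277)/√2 = -1.2846.
E_A − E_B = 0.0515 − (-1.2846) = 1.3361 ≈ 1.34.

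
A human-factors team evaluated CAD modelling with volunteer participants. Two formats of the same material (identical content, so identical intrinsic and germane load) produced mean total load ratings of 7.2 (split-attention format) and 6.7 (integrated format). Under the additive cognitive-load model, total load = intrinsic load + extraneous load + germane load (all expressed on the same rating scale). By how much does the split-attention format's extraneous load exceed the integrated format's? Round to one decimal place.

0.5

Intrinsic and germane load are equal across formats, so the difference in total load equals the difference in extraneous load.
Extraneous-load difference = 7.2 − 6.7 = 0.5.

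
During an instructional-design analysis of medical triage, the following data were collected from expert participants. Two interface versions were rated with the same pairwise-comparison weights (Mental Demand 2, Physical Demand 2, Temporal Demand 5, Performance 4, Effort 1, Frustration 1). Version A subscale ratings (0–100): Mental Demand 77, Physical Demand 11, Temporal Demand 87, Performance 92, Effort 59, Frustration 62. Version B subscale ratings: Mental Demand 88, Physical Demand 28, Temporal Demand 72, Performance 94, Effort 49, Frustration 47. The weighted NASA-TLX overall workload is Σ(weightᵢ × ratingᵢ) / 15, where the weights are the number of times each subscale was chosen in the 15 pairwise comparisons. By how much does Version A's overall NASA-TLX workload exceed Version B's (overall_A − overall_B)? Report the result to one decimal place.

Version A weighted sum = 2·77 + 2·11 + 5·87 + 4·92 + 1·59 + 1·62 = 154 + 22 + 435 + 368 + 59 + 62 = 1100; overall_A = 1100/15 = 73.3333.
Version B weighted sum = 2·88 + 2·28 + 5·72 + 4·94 + 1·49 + 1·47 = 176 + 56 + 360 + 376 + 49 + 47 = 1064; overall_B = 1064/15 = 70.9333.
Difference = 73.3333 − 70.9333 = 2.4000 ≈ 2.4.

2.4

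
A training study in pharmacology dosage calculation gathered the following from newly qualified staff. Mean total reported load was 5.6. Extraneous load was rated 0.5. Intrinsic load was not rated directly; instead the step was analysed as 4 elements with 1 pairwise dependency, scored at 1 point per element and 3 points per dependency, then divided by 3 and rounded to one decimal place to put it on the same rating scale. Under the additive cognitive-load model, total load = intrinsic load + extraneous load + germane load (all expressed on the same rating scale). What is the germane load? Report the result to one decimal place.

Intrinsic (element-interactivity): (4 × 1 + 1 × 3) / 3 = 7 / 3 = 2.3333 → 2.3.
germane load = total − intrinsic − extraneous
             = 5.6 − 2.3 − 0.5 = 2.8.

2.8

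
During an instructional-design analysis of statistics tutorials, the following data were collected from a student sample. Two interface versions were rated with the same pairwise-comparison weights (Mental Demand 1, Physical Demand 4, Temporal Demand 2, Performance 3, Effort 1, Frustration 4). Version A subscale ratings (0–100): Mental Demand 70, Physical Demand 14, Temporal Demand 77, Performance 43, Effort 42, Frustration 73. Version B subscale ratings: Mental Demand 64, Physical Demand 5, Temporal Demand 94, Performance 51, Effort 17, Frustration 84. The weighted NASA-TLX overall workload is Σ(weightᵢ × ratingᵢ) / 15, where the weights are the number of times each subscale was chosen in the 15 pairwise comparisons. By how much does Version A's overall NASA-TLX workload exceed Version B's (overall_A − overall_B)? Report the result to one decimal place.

Version A weighted sum = 1·70 + 4·14 + 2·77 + 3·43 + 1·42 + 4·73 = 70 + 56 + 154 + 129 + 42 + 292 = 743; overall_A = 743/15 = 49.5333.
Version B weighted sum = 1·64 + 4·5 + 2·94 + 3·51 + 1·17 + 4·84 = 64 + 20 + 188 + 153 + 17 + 336 = 778; overall_B = 778/15 = 51.8667.
Difference = 49.5333 − 51.8667 = -2.3334 ≈ -2.3.

-2.3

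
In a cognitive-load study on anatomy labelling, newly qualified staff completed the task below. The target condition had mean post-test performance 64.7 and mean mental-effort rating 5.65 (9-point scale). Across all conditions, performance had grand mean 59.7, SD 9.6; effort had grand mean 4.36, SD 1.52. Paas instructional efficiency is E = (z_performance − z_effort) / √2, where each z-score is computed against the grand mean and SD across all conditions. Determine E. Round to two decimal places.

z_performance = (64.7 − 59.7) / 9.6 = 5.0000 / 9.6 = 0.5208.
z_effort = (5.65 − 4.36) / 1.52 = 1.2900 / 1.52 = 0.8487.
z_P − z_E = 0.5208 − 0.8487 = -0.3279.
E = -0.3279 / √2 = -0.3279 / 1.41421 = -0.2319 ≈ -0.23.

-0.23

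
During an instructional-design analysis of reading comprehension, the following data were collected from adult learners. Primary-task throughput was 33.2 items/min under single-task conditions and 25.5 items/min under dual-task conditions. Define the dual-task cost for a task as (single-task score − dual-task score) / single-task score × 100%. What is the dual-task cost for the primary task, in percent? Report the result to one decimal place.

23.2

Cost = (33.2 − 25.5) / 33.2 × 100%
     = 7.7000 / 33.2 × 100% = 23.1928%.
≈ 23.2%.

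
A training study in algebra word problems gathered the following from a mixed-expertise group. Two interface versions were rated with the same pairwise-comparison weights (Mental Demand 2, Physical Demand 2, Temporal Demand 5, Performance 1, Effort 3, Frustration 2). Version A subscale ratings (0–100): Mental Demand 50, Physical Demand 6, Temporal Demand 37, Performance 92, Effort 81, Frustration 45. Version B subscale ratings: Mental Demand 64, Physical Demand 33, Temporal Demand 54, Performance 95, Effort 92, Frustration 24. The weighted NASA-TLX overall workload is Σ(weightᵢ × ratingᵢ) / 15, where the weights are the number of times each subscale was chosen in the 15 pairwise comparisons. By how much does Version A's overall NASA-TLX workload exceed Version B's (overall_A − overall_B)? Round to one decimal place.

Version A weighted sum = 2·50 + 2·6 + 5·37 + 1·92 + 3·81 + 2·45 = 100 + 12 + 185 + 92 + 243 + 90 = 722; overall_A = 722/15 = 48.1333.
Version B weighted sum = 2·64 + 2·33 + 5·54 + 1·95 + 3·92 + 2·24 = 128 + 66 + 270 + 95 + 276 + 48 = 883; overall_B = 883/15 = 58.8667.
Difference = 48.1333 − 58.8667 = -10.7334 ≈ -10.7.

-10.7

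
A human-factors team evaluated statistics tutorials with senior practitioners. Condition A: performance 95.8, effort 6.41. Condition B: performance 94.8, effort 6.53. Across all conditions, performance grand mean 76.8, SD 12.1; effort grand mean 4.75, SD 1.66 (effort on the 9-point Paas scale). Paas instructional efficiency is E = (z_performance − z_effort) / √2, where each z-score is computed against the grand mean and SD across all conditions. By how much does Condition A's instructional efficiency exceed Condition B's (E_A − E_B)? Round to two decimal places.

0.11

Condition A: z_P = (95.8 − 76.8)/12.1 = 1.5702; z_E = (6.41 − 4.75)/1.66 = 1.0000; E_A = (1.5702 − 1.0000)/√2 = 0.4032.
Condition B: z_P = (94.8 − 76.8)/12.1 = 1.4876; z_E = (6.53 − 4.75)/1.66 = 1.0723; E_B = (1.4876 − 1.0723)/√2 = 0.2937.
E_A − E_B = 0.4032 − 0.2937 = 0.1095 ≈ 0.11.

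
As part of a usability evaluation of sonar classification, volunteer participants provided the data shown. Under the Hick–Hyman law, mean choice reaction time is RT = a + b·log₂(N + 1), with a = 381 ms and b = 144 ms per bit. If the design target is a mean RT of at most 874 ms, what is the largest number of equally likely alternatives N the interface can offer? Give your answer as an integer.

9

Set 381 + 144·log₂(N + 1) ≤ 874.
log₂(N + 1) ≤ (874 − 381) / 144 = 3.4236.
N + 1 ≤ 2^3.4236 = 10.7302.
N ≤ 9.7302, so the largest integer N is 9.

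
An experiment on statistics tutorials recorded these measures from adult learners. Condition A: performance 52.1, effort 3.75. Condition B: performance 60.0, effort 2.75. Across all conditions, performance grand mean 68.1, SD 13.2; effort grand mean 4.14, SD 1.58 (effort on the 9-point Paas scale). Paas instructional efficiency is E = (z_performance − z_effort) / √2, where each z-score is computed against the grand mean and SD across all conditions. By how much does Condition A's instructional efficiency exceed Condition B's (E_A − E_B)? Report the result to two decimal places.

-0.87

Condition A: z_P = (52.1 − 68.1)/13.2 = -1.2121; z_E = (3.75 − 4.14)/1.58 = -0.2468; E_A = (-1.2121 − (-0.2468))/√2 = -0.6826.
Condition B: z_P = (60.0 − 68.1)/13.2 = -0.6136; z_E = (2.75 − 4.14)/1.58 = -0.8797; E_B = (-0.6136 − (-0.8797))/√2 = 0.1882.
E_A − E_B = -0.6826 − 0.1882 = -0.8708 ≈ -0.87.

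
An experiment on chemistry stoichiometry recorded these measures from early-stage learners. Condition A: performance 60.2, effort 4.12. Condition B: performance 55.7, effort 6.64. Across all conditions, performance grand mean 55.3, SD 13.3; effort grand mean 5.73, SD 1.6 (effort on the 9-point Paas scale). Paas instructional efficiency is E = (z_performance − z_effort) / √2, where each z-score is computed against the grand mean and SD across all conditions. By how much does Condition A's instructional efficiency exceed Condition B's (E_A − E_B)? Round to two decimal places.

Condition A: z_P = (60.2 − 55.3)/13.3 = 0.3684; z_E = (4.12 − 5.73)/1.6 = -1.0063; E_A = (0.3684 − (-1.0063))/√2 = 0.9721.
Condition B: z_P = (55.7 − 55.3)/13.3 = 0.0301; z_E = (6.64 − 5.73)/1.6 = 0.5687; E_B = (0.0301 − 0.5687)/√2 = -0.3808.
E_A − E_B = 0.9721 − (-0.3808) = 1.3529 ≈ 1.35.

1.35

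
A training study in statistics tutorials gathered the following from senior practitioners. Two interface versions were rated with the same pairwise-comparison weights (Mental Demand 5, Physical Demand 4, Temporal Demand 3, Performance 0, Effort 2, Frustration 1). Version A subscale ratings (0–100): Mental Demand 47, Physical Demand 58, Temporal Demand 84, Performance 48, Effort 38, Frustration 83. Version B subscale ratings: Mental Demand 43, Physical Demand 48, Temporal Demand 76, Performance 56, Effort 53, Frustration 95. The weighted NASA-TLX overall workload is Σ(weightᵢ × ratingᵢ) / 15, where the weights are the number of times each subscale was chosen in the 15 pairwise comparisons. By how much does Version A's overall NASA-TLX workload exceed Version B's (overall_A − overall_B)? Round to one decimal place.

Version A weighted sum = 5·47 + 4·58 + 3·84 + 0·48 + 2·38 + 1·83 = 235 + 232 + 252 + 0 + 76 + 83 = 878; overall_A = 878/15 = 58.5333.
Version B weighted sum = 5·43 + 4·48 + 3·76 + 0·56 + 2·53 + 1·95 = 215 + 192 + 228 + 0 + 106 + 95 = 836; overall_B = 836/15 = 55.7333.
Difference = 58.5333 − 55.7333 = 2.8000 ≈ 2.8.

2.8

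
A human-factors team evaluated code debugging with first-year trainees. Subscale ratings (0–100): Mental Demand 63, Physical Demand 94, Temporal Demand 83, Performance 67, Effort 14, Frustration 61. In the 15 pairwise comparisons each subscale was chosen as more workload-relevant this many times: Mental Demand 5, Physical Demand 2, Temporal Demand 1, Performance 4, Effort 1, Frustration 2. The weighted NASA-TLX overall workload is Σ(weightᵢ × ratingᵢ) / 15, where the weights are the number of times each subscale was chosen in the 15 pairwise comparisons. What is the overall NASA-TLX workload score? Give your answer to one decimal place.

The tallies are the weights (they sum to 15).
Weighted sum = 5·63 + 2·94 + 1·83 + 4·67 + 1·14 + 2·61
            = 315 + 188 + 83 + 268 + 14 + 122 = 990.
Overall workload = 990 / 15 = 66.0000 ≈ 66.0.

66.0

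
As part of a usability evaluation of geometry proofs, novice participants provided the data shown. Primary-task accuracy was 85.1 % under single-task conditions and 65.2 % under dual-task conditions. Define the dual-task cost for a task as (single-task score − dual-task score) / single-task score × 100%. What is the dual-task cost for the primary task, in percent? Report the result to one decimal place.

23.4

Cost = (85.1 − 65.2) / 85.1 × 100%
     = 19.9000 / 85.1 × 100% = 23.3843%.
≈ 23.4%.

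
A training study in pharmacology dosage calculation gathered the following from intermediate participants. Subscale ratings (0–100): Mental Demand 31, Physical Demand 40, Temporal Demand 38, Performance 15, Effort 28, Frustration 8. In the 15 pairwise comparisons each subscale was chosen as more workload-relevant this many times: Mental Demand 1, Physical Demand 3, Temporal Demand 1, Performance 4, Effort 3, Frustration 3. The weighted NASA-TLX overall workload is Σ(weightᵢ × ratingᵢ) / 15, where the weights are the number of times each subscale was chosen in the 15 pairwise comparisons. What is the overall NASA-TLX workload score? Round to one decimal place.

23.8

The tallies are the weights (they sum to 15).
Weighted sum = 1·31 + 3·40 + 1·38 + 4·15 + 3·28 + 3·8
            = 31 + 120 + 38 + 60 + 84 + 24 = 357.
Overall workload = 357 / 15 = 23.8000 ≈ 23.8.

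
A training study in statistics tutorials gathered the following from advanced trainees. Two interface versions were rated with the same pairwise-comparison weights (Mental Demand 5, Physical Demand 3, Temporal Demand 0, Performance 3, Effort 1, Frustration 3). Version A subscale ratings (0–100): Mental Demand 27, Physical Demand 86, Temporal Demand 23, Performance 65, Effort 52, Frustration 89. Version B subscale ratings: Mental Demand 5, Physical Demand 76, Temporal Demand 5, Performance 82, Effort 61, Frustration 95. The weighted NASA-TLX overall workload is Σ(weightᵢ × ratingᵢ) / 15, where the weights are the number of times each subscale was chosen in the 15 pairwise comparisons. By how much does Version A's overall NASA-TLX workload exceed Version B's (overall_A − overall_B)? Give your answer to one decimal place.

4.1

Version A weighted sum = 5·27 + 3·86 + 0·23 + 3·65 + 1·52 + 3·89 = 135 + 258 + 0 + 195 + 52 + 267 = 907; overall_A = 907/15 = 60.4667.
Version B weighted sum = 5·5 + 3·76 + 0·5 + 3·82 + 1·61 + 3·95 = 25 + 228 + 0 + 246 + 61 + 285 = 845; overall_B = 845/15 = 56.3333.
Difference = 60.4667 − 56.3333 = 4.1334 ≈ 4.1.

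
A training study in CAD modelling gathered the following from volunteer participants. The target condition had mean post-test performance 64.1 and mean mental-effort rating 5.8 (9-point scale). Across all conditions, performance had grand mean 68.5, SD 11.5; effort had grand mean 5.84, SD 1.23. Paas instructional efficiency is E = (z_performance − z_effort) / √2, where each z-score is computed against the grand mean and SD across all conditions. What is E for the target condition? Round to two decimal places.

z_performance = (64.1 − 68.5) / 11.5 = -4.4000 / 11.5 = -0.3826.
z_effort = (5.8 − 5.84) / 1.23 = -0.0400 / 1.23 = -0.0325.
z_P − z_E = -0.3826 − (-0.0325) = -0.3501.
E = -0.3501 / √2 = -0.3501 / 1.41421 = -0.2476 ≈ -0.25.

-0.25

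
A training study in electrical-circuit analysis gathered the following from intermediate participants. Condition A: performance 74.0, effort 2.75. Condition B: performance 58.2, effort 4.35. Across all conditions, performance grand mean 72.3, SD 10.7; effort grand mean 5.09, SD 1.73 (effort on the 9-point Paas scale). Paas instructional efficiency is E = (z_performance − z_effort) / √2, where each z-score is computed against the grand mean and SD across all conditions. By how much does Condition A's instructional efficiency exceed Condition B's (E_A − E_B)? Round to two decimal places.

Condition A: z_P = (74.0 − 72.3)/10.7 = 0.1589; z_E = (2.75 − 5.09)/1.73 = -1.3526; E_A = (0.1589 − (-1.3526))/√2 = 1.0688.
Condition B: z_P = (58.2 − 72.3)/10.7 = -1.3178; z_E = (4.35 − 5.09)/1.73 = -0.4277; E_B = (-1.3178 − (-0.4277))/√2 = -0.6294.
E_A − E_B = 1.0688 − (-0.6294) = 1.6982 ≈ 1.70.

1.70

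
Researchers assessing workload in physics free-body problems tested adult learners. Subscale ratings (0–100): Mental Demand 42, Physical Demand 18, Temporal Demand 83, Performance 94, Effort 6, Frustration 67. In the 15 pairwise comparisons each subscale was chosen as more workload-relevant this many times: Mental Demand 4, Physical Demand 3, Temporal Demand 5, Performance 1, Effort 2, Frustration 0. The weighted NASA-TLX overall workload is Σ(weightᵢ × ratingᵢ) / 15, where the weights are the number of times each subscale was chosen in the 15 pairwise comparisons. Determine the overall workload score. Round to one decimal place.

The tallies are the weights (they sum to 15).
Weighted sum = 4·42 + 3·18 + 5·83 + 1·94 + 2·6 + 0·67
            = 168 + 54 + 415 + 94 + 12 + 0 = 743.
Overall workload = 743 / 15 = 49.5333 ≈ 49.5.

49.5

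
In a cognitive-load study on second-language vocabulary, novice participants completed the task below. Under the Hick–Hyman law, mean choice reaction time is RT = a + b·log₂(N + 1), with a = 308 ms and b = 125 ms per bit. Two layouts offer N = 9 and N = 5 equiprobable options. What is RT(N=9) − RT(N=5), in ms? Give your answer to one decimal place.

RT(9) = 308 + 125·log₂(10) = 308 + 125·3.3219 = 723.2375 ms.
RT(5) = 308 + 125·log₂(6) = 308 + 125·2.5850 = 631.1250 ms.
Difference = 723.2375 − 631.1250 = 92.1125 ≈ 92.1 ms.

92.1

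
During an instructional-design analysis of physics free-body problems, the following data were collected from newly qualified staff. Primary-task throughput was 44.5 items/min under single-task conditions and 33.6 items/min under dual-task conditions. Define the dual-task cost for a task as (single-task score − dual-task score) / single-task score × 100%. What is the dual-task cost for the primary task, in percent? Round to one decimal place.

24.5

Cost = (44.5 − 33.6) / 44.5 × 100%
     = 10.9000 / 44.5 × 100% = 24.4944%.
≈ 24.5%.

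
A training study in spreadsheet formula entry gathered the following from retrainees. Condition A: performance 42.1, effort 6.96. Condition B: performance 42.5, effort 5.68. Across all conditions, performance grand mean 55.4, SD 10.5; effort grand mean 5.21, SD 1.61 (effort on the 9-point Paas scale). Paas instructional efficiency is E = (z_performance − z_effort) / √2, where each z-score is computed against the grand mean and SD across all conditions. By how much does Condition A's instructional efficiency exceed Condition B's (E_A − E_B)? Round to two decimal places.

Condition A: z_P = (42.1 − 55.4)/10.5 = -1.2667; z_E = (6.96 − 5.21)/1.61 = 1.0870; E_A = (-1.2667 − 1.0870)/√2 = -1.6643.
Condition B: z_P = (42.5 − 55.4)/10.5 = -1.2286; z_E = (5.68 − 5.21)/1.61 = 0.2919; E_B = (-1.2286 − 0.2919)/√2 = -1.0752.
E_A − E_B = -1.6643 − (-1.0752) = -0.5891 ≈ -0.59.

-0.59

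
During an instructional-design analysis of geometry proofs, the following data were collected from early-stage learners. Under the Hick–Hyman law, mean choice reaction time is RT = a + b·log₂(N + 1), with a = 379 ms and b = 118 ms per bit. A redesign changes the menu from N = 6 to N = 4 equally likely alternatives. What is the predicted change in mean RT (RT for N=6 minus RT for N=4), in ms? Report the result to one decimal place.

57.3

RT(6) = 379 + 118·log₂(7) = 379 + 118·2.8074 = 710.2732 ms.
RT(4) = 379 + 118·log₂(5) = 379 + 118·2.3219 = 652.9842 ms.
Difference = 710.2732 − 652.9842 = 57.2890 ≈ 57.3 ms.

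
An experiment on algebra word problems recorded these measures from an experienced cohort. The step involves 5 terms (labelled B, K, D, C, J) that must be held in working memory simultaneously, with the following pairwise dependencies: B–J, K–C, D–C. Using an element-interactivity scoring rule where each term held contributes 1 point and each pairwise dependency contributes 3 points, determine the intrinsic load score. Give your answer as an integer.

Count of terms held simultaneously: 5.
Count of pairwise dependencies listed: 3.
Element contribution: 5 × 1 = 5.
Interaction contribution: 3 × 3 = 9.
Intrinsic load = 5 + 9 = 14.

14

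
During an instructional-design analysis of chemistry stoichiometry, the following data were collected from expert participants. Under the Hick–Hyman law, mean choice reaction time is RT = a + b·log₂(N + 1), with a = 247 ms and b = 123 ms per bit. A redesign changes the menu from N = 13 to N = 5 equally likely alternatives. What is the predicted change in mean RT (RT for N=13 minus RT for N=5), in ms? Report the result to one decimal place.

RT(13) = 247 + 123·log₂(14) = 247 + 123·3.8074 = 715.3102 ms.
RT(5) = 247 + 123·log₂(6) = 247 + 123·2.5850 = 564.9550 ms.
Difference = 715.3102 − 564.9550 = 150.3552 ≈ 150.4 ms.

150.4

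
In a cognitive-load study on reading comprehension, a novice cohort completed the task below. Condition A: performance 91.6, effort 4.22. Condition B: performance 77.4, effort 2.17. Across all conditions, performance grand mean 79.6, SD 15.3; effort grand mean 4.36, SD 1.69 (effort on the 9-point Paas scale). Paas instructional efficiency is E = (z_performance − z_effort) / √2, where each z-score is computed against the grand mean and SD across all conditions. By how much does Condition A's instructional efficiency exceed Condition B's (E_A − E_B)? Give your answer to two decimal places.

Condition A: z_P = (91.6 − 79.6)/15.3 = 0.7843; z_E = (4.22 − 4.36)/1.69 = -0.0828; E_A = (0.7843 − (-0.0828))/√2 = 0.6131.
Condition B: z_P = (77.4 − 79.6)/15.3 = -0.1438; z_E = (2.17 − 4.36)/1.69 = -1.2959; E_B = (-0.1438 − (-1.2959))/√2 = 0.8147.
E_A − E_B = 0.6131 − 0.8147 = -0.2016 ≈ -0.20.

-0.20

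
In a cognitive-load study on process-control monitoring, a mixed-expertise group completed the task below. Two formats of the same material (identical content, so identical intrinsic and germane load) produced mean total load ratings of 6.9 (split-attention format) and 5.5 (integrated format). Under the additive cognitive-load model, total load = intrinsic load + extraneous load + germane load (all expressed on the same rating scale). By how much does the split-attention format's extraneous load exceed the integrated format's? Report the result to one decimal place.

Intrinsic and germane load are equal across formats, so the difference in total load equals the difference in extraneous load.
Extraneous-load difference = 6.9 − 5.5 = 1.4.

1.4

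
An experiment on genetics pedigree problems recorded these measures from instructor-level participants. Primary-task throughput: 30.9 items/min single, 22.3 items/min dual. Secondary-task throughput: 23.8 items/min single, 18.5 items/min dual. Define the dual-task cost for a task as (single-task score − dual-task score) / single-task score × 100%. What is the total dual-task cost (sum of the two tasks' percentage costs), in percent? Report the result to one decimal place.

Primary cost = (30.9 − 22.3) / 30.9 × 100% = 27.8317%.
Secondary cost = (23.8 − 18.5) / 23.8 × 100% = 22.2689%.
Total = 27.8317% + 22.2689% = 50.1006% ≈ 50.1%.

50.1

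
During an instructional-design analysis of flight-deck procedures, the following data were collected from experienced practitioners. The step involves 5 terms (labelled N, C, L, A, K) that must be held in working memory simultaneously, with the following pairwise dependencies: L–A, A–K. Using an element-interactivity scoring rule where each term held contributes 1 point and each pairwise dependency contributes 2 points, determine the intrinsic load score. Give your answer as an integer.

Count of terms held simultaneously: 5.
Count of pairwise dependencies listed: 2.
Element contribution: 5 × 1 = 5.
Interaction contribution: 2 × 2 = 4.
Intrinsic load = 5 + 4 = 9.

9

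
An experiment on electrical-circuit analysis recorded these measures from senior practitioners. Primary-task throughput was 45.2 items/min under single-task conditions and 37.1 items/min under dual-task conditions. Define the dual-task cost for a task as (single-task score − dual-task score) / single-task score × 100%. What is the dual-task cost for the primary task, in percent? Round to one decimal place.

Cost = (45.2 − 37.1) / 45.2 × 100%
     = 8.1000 / 45.2 × 100% = 17.9204%.
≈ 17.9%.

17.9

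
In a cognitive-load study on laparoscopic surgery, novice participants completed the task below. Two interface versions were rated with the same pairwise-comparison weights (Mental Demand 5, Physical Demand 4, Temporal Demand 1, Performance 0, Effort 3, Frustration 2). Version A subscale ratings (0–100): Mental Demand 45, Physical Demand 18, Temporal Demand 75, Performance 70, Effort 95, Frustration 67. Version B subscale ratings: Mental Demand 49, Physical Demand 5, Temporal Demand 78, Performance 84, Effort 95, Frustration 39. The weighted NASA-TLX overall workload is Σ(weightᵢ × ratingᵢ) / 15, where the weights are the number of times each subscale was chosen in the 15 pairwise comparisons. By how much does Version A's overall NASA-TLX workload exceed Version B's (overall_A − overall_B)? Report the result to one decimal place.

Version A weighted sum = 5·45 + 4·18 + 1·75 + 0·70 + 3·95 + 2·67 = 225 + 72 + 75 + 0 + 285 + 134 = 791; overall_A = 791/15 = 52.7333.
Version B weighted sum = 5·49 + 4·5 + 1·78 + 0·84 + 3·95 + 2·39 = 245 + 20 + 78 + 0 + 285 + 78 = 706; overall_B = 706/15 = 47.0667.
Difference = 52.7333 − 47.0667 = 5.6666 ≈ 5.7.

5.7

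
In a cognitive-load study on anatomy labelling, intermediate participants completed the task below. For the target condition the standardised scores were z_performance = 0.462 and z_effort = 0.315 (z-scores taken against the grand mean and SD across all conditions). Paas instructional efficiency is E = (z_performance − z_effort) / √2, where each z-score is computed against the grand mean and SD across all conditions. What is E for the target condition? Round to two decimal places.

0.10

z_P − z_E = 0.462 − 0.315 = 0.1470.
E = 0.1470 / √2 = 0.1470 / 1.41421 = 0.1039 ≈ 0.10.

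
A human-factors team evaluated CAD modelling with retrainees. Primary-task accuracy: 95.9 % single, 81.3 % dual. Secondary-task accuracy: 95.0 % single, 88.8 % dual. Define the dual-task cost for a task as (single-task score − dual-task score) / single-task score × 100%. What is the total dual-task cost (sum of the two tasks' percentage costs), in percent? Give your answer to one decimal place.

21.8

Primary cost = (95.9 − 81.3) / 95.9 × 100% = 15.2242%.
Secondary cost = (95.0 − 88.8) / 95.0 × 100% = 6.5263%.
Total = 15.2242% + 6.5263% = 21.7505% ≈ 21.8%.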